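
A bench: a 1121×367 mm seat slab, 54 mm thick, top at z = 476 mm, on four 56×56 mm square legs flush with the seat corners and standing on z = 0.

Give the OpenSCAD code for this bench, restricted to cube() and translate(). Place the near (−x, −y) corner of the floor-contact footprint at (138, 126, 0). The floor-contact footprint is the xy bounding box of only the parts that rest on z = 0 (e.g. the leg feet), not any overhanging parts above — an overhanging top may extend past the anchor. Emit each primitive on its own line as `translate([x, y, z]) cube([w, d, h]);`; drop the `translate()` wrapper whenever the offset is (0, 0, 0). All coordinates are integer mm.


translate([138, 126, 422]) cube([1121, 367, 54]);
translate([138, 126, 0]) cube([56, 56, 422]);
translate([138, 437, 0]) cube([56, 56, 422]);
translate([1203, 126, 0]) cube([56, 56, 422]);
translate([1203, 437, 0]) cube([56, 56, 422]);


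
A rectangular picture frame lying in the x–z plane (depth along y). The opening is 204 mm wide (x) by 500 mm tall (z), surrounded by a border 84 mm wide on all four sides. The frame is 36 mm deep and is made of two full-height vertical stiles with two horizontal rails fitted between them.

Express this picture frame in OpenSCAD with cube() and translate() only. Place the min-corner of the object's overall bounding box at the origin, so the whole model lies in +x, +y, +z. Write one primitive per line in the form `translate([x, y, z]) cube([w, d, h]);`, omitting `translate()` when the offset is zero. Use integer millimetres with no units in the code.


cube([84, 36, 668]);
translate([288, 0, 0]) cube([84, 36, 668]);
translate([84, 0, 0]) cube([204, 36, 84]);
translate([84, 0, 584]) cube([204, 36, 84]);


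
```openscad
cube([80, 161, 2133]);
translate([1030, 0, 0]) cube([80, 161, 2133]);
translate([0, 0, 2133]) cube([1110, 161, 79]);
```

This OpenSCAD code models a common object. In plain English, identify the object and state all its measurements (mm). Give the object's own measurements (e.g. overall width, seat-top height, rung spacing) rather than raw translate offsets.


A door frame. The clear opening is 950 mm wide and 2133 mm high. Two 80 mm wide jambs, 161 mm deep, stand either side of the opening from the floor to the top of the opening. A 79 mm thick head sits across the top of both jambs, spanning the full outside width of the frame.


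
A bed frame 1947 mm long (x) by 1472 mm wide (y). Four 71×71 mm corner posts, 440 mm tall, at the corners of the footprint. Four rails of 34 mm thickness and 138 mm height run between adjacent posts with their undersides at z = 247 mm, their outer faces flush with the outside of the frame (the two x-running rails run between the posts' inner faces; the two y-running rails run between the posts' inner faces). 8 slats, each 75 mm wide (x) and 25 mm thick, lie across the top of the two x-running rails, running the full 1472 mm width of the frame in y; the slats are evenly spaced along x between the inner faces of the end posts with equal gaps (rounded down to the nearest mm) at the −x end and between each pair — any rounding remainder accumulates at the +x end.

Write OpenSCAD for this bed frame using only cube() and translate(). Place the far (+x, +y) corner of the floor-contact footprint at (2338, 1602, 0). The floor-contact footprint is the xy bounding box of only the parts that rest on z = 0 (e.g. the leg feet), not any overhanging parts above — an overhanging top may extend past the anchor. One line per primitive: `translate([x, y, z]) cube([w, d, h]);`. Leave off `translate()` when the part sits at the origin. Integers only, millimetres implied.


// slat z = rail_z + rail_h = 247 + 138 = 385
// slat gap = ⌊(1805 − 8·75) / 9⌋ = 133
translate([391, 130, 0]) cube([71, 71, 440]);
translate([391, 1531, 0]) cube([71, 71, 440]);
translate([2267, 130, 0]) cube([71, 71, 440]);
translate([2267, 1531, 0]) cube([71, 71, 440]);
translate([462, 130, 247]) cube([1805, 34, 138]);
translate([462, 1568, 247]) cube([1805, 34, 138]);
translate([391, 201, 247]) cube([34, 1330, 138]);
translate([2304, 201, 247]) cube([34, 1330, 138]);
translate([595, 130, 385]) cube([75, 1472, 25]);
translate([803, 130, 385]) cube([75, 1472, 25]);
translate([1011, 130, 385]) cube([75, 1472, 25]);
translate([1219, 130, 385]) cube([75, 1472, 25]);
translate([1427, 130, 385]) cube([75, 1472, 25]);
translate([1635, 130, 385]) cube([75, 1472, 25]);
translate([1843, 130, 385]) cube([75, 1472, 25]);
translate([2051, 130, 385]) cube([75, 1472, 25]);


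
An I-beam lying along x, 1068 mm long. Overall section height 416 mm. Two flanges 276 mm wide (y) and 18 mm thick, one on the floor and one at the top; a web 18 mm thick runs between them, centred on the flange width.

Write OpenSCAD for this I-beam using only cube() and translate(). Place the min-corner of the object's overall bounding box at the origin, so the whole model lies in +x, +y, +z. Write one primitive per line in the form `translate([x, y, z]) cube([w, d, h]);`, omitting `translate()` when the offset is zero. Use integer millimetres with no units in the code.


cube([1068, 276, 18]);
translate([0, 129, 18]) cube([1068, 18, 380]);
translate([0, 0, 398]) cube([1068, 276, 18]);


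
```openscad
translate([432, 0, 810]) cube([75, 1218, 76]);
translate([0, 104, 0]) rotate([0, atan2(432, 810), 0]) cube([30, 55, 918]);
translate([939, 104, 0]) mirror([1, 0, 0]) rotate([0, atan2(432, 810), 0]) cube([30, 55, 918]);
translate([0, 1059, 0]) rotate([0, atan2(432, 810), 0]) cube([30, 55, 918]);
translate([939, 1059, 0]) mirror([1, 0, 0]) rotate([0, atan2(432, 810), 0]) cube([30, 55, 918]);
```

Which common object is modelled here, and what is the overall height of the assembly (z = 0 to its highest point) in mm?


A sawhorse. The overall height is 886 mm.

A beam across two mirrored pairs of raked legs — a sawhorse. The beam's underside is at z = 810 (matching the legs' vertical rise in atan2(432, 810)) and the beam is 76 mm tall, so its top is at 810 + 76 = 886 mm. The raked legs top out at the beam's underside, so that is the highest point.


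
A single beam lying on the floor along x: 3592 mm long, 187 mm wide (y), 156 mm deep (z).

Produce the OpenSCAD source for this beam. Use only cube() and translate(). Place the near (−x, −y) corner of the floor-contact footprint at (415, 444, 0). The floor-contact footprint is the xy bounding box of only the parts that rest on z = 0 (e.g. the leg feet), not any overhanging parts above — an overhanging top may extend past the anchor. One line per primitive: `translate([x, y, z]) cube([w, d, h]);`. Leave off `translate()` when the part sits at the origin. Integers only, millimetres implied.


translate([415, 444, 0]) cube([3592, 187, 156]);


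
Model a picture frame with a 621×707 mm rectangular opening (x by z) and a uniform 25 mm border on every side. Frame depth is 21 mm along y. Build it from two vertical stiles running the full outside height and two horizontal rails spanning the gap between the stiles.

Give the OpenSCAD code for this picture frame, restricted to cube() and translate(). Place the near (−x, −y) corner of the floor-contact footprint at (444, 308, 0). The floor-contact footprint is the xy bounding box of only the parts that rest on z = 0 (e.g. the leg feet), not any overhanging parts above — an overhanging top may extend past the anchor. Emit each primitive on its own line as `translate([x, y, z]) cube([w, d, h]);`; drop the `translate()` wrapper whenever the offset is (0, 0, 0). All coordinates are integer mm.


translate([444, 308, 0]) cube([25, 21, 757]);
translate([1090, 308, 0]) cube([25, 21, 757]);
translate([469, 308, 0]) cube([621, 21, 25]);
translate([469, 308, 732]) cube([621, 21, 25]);


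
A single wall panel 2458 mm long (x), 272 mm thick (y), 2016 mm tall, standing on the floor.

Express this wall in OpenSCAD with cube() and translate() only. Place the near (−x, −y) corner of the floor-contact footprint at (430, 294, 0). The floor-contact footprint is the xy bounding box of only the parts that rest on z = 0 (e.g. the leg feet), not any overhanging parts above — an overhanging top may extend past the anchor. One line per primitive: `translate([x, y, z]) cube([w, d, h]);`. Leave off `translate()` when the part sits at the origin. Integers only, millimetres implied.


translate([430, 294, 0]) cube([2458, 272, 2016]);


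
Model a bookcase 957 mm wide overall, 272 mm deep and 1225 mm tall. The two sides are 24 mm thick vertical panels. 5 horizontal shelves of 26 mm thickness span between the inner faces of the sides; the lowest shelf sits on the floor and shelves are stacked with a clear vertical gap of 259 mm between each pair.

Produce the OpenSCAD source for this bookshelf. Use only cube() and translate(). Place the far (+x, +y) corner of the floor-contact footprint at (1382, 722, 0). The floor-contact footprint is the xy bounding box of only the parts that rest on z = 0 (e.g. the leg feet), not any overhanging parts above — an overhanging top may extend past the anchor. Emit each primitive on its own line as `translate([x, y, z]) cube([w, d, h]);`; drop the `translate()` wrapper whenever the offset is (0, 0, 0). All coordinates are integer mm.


translate([425, 450, 0]) cube([24, 272, 1225]);
translate([1358, 450, 0]) cube([24, 272, 1225]);
translate([449, 450, 0]) cube([909, 272, 26]);
translate([449, 450, 285]) cube([909, 272, 26]);
translate([449, 450, 570]) cube([909, 272, 26]);
translate([449, 450, 855]) cube([909, 272, 26]);
translate([449, 450, 1140]) cube([909, 272, 26]);


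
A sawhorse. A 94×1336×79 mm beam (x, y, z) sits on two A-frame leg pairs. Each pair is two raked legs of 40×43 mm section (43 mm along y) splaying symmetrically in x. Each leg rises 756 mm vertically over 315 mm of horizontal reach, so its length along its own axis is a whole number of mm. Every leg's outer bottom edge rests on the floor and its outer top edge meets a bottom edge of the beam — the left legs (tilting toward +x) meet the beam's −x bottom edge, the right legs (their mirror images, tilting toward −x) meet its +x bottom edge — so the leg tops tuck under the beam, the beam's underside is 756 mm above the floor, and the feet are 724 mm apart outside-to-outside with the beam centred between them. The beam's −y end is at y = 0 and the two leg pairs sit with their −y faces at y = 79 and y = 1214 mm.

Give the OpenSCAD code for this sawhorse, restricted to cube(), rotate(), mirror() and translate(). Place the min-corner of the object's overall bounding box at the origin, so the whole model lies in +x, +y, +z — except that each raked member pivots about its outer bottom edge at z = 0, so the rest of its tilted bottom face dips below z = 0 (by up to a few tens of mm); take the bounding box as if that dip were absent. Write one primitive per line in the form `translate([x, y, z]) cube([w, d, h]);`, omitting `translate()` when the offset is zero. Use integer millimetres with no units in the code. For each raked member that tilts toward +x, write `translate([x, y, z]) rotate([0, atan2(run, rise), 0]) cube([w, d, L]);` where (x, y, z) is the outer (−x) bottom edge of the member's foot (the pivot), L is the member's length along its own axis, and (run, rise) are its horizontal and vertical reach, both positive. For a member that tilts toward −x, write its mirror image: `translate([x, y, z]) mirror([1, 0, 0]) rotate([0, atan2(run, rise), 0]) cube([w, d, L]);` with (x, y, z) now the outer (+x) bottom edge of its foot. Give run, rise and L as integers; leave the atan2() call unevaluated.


translate([315, 0, 756]) cube([94, 1336, 79]);
translate([0, 79, 0]) rotate([0, atan2(315, 756), 0]) cube([40, 43, 819]);
translate([724, 79, 0]) mirror([1, 0, 0]) rotate([0, atan2(315, 756), 0]) cube([40, 43, 819]);
translate([0, 1214, 0]) rotate([0, atan2(315, 756), 0]) cube([40, 43, 819]);
translate([724, 1214, 0]) mirror([1, 0, 0]) rotate([0, atan2(315, 756), 0]) cube([40, 43, 819]);


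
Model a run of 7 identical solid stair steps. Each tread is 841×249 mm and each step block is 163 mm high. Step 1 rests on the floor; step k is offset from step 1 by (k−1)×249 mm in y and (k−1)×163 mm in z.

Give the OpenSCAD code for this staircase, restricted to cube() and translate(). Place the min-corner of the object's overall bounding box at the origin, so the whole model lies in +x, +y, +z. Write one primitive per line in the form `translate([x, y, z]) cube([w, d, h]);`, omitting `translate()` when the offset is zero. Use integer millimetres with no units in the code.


cube([841, 249, 163]);
translate([0, 249, 163]) cube([841, 249, 163]);
translate([0, 498, 326]) cube([841, 249, 163]);
translate([0, 747, 489]) cube([841, 249, 163]);
translate([0, 996, 652]) cube([841, 249, 163]);
translate([0, 1245, 815]) cube([841, 249, 163]);
translate([0, 1494, 978]) cube([841, 249, 163]);


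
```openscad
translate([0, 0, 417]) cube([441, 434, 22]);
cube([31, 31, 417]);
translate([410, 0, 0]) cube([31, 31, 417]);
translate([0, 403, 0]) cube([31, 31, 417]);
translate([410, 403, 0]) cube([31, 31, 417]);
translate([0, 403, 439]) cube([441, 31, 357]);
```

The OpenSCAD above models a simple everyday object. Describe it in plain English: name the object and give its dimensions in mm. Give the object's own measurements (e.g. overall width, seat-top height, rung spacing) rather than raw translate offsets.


A chair. The seat is a 441×434×22 mm slab with its top at z = 439 mm, on four 31×31 mm corner legs (flush with the seat edges, standing on z = 0). A flat backrest 31 mm thick, 357 mm tall, spans the full seat width and rises from the seat top along its +y edge, rear face flush with the rear of the seat.


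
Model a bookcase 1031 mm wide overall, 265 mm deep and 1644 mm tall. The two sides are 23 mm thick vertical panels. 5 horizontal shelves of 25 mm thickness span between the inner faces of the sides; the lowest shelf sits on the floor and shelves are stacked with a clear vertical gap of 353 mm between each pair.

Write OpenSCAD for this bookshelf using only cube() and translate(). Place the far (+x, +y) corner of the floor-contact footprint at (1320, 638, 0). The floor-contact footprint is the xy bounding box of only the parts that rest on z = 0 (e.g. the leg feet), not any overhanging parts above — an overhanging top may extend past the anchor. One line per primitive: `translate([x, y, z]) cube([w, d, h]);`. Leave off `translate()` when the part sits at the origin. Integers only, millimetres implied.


translate([289, 373, 0]) cube([23, 265, 1644]);
translate([1297, 373, 0]) cube([23, 265, 1644]);
translate([312, 373, 0]) cube([985, 265, 25]);
translate([312, 373, 378]) cube([985, 265, 25]);
translate([312, 373, 756]) cube([985, 265, 25]);
translate([312, 373, 1134]) cube([985, 265, 25]);
translate([312, 373, 1512]) cube([985, 265, 25]);


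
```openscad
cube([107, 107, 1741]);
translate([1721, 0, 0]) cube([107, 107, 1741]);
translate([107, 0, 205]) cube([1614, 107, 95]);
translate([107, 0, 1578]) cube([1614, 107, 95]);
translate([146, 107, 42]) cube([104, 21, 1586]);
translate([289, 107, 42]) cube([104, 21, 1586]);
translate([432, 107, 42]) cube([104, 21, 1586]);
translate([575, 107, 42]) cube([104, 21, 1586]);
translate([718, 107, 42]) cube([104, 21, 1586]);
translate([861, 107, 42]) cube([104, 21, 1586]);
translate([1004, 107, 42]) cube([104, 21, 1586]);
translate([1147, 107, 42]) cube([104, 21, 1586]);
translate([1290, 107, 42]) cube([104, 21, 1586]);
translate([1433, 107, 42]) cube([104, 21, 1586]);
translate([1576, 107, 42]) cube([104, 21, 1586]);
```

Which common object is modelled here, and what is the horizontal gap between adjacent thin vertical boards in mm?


A fence section. The picket gap is 39 mm.

Two posts, two rails, 11 pickets — a fence section. Span 1614 mm holds 11 pickets of 104 mm with 12 equal gaps: ⌊(1614 − 11·104) / 12⌋ = 39 mm.


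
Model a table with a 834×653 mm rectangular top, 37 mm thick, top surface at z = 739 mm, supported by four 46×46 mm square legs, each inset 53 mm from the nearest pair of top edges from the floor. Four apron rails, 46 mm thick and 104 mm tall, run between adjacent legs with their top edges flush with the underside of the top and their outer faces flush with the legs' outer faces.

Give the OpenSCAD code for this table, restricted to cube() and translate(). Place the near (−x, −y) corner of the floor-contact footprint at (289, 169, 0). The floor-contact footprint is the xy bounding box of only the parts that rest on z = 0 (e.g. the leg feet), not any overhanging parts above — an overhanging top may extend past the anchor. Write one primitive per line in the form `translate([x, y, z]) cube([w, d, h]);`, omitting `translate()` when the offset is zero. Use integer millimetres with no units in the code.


translate([236, 116, 702]) cube([834, 653, 37]);
translate([289, 169, 0]) cube([46, 46, 702]);
translate([971, 169, 0]) cube([46, 46, 702]);
translate([289, 670, 0]) cube([46, 46, 702]);
translate([971, 670, 0]) cube([46, 46, 702]);
translate([335, 169, 598]) cube([636, 46, 104]);
translate([335, 670, 598]) cube([636, 46, 104]);
translate([289, 215, 598]) cube([46, 455, 104]);
translate([971, 215, 598]) cube([46, 455, 104]);


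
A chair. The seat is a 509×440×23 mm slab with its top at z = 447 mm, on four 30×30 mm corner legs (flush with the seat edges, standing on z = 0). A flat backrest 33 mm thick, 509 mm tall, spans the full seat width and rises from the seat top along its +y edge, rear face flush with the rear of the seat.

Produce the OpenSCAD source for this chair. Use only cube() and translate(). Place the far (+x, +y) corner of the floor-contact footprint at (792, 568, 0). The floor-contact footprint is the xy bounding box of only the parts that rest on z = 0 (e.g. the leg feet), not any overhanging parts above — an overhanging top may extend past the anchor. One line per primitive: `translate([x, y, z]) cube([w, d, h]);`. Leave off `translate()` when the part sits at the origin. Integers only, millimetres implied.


translate([283, 128, 424]) cube([509, 440, 23]);
translate([283, 128, 0]) cube([30, 30, 424]);
translate([762, 128, 0]) cube([30, 30, 424]);
translate([283, 538, 0]) cube([30, 30, 424]);
translate([762, 538, 0]) cube([30, 30, 424]);
translate([283, 535, 447]) cube([509, 33, 509]);


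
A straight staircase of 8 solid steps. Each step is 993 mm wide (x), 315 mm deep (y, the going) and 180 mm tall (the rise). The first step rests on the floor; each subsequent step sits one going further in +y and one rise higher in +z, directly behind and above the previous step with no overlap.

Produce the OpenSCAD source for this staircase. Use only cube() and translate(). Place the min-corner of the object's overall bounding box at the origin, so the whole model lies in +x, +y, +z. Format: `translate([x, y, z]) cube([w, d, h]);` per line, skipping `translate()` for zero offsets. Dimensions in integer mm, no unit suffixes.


cube([993, 315, 180]);
translate([0, 315, 180]) cube([993, 315, 180]);
translate([0, 630, 360]) cube([993, 315, 180]);
translate([0, 945, 540]) cube([993, 315, 180]);
translate([0, 1260, 720]) cube([993, 315, 180]);
translate([0, 1575, 900]) cube([993, 315, 180]);
translate([0, 1890, 1080]) cube([993, 315, 180]);
translate([0, 2205, 1260]) cube([993, 315, 180]);


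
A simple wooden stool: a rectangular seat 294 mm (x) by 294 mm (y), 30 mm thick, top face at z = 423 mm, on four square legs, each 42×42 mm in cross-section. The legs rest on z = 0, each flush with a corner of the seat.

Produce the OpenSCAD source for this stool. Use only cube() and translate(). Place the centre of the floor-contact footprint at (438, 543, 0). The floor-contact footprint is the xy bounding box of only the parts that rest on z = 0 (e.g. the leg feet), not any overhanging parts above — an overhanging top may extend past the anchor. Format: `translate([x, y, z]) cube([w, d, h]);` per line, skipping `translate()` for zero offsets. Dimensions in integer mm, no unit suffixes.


translate([291, 396, 393]) cube([294, 294, 30]);
translate([291, 396, 0]) cube([42, 42, 393]);
translate([543, 396, 0]) cube([42, 42, 393]);
translate([291, 648, 0]) cube([42, 42, 393]);
translate([543, 648, 0]) cube([42, 42, 393]);


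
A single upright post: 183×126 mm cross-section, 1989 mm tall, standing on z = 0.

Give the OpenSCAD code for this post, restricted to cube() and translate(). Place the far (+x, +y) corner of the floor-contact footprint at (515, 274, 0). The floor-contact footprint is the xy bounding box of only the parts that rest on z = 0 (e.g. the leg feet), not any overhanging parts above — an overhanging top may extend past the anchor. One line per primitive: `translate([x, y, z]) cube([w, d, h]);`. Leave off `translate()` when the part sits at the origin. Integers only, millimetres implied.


translate([332, 148, 0]) cube([183, 126, 1989]);


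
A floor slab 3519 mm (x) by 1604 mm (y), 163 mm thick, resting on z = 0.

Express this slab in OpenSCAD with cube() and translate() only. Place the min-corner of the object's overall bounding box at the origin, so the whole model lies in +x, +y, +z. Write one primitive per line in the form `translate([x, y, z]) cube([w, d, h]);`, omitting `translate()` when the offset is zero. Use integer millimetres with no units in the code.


cube([3519, 1604, 163]);


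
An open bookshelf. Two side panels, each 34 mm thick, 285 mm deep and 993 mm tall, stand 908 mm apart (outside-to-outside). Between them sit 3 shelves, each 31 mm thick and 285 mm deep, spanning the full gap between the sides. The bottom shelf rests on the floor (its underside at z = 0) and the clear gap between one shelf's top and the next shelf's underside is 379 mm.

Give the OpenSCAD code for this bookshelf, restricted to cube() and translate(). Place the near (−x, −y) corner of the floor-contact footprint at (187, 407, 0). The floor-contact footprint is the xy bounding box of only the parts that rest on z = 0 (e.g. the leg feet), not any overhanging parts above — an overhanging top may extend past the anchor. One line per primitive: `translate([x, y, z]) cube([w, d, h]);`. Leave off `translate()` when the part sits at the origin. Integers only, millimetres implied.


translate([187, 407, 0]) cube([34, 285, 993]);
translate([1061, 407, 0]) cube([34, 285, 993]);
translate([221, 407, 0]) cube([840, 285, 31]);
translate([221, 407, 410]) cube([840, 285, 31]);
translate([221, 407, 820]) cube([840, 285, 31]);


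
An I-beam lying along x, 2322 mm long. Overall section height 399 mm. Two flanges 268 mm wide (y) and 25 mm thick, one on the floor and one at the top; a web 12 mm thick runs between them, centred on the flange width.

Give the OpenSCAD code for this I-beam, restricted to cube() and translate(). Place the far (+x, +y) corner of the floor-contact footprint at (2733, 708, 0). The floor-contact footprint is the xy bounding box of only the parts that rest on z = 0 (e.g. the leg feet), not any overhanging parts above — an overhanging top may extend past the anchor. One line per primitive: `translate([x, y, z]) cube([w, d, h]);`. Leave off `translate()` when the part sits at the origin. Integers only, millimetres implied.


translate([411, 440, 0]) cube([2322, 268, 25]);
translate([411, 568, 25]) cube([2322, 12, 349]);
translate([411, 440, 374]) cube([2322, 268, 25]);


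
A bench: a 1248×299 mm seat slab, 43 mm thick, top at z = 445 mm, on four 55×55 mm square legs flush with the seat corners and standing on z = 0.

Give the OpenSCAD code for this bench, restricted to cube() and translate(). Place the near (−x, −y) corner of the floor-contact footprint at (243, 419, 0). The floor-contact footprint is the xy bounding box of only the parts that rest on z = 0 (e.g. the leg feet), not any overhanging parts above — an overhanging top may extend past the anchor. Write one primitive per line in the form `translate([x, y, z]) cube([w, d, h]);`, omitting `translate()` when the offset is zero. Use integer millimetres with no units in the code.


// leg_h = 445 − 43 = 402
translate([243, 419, 402]) cube([1248, 299, 43]);
translate([243, 419, 0]) cube([55, 55, 402]);
translate([243, 663, 0]) cube([55, 55, 402]);
translate([1436, 419, 0]) cube([55, 55, 402]);
translate([1436, 663, 0]) cube([55, 55, 402]);


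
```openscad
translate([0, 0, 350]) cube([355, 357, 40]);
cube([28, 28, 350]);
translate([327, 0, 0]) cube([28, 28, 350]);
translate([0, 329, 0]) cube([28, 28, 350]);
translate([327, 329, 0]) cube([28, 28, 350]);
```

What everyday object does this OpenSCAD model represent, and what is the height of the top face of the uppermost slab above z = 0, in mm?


A stool. The seat height is 390 mm.

A 355×357×40 slab at z = 350 on four corner posts — a stool. The seat top is 350 + 40 = 390 mm.


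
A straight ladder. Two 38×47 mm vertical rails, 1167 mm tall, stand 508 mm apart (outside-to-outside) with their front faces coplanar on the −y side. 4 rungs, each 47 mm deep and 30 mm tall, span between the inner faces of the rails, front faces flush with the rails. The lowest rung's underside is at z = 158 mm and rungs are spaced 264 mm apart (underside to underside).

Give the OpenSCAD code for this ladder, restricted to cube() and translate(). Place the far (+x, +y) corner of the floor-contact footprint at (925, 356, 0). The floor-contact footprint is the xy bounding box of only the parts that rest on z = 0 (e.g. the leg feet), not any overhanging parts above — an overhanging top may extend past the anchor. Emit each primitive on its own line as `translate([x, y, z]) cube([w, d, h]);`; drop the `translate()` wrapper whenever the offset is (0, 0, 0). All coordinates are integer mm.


// rung span = 508 - 2*38 = 432
// rung[k] z = 158 + k*264
translate([417, 309, 0]) cube([38, 47, 1167]);
translate([887, 309, 0]) cube([38, 47, 1167]);
translate([455, 309, 158]) cube([432, 47, 30]);
translate([455, 309, 422]) cube([432, 47, 30]);
translate([455, 309, 686]) cube([432, 47, 30]);
translate([455, 309, 950]) cube([432, 47, 30]);


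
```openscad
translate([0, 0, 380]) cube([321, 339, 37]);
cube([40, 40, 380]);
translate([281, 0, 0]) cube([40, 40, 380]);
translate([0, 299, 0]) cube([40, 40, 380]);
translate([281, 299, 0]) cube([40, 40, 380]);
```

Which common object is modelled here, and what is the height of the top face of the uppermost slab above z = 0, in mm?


A stool. The seat height is 417 mm.

A 321×339×37 slab at z = 380 on four corner posts — a stool. The seat top is 380 + 37 = 417 mm.


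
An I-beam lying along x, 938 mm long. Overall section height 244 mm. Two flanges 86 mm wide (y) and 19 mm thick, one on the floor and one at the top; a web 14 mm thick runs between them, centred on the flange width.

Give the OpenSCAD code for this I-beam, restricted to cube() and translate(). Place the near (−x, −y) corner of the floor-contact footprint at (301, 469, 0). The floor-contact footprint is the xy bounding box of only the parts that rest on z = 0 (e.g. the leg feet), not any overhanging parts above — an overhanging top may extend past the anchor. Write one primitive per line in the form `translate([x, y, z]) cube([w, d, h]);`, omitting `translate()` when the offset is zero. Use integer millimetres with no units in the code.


translate([301, 469, 0]) cube([938, 86, 19]);
translate([301, 505, 19]) cube([938, 14, 206]);
translate([301, 469, 225]) cube([938, 86, 19]);


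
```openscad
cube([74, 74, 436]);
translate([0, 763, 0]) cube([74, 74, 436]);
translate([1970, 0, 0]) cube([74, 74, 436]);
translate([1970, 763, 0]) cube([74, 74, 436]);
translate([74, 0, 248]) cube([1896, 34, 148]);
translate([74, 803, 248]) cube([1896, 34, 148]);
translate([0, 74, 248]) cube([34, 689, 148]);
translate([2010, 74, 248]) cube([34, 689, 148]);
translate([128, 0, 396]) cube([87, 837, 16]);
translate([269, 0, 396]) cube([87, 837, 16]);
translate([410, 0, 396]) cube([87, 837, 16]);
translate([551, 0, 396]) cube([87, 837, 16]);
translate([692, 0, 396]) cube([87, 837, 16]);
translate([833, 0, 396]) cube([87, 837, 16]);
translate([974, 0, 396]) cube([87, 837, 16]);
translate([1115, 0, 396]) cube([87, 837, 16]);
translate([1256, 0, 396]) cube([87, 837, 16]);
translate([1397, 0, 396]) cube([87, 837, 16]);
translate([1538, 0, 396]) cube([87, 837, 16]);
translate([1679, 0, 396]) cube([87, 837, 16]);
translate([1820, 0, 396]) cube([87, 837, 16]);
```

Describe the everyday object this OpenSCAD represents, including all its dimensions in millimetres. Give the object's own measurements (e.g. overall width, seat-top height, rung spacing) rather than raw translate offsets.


A bed frame 2044 mm long (x) by 837 mm wide (y). Four 74×74 mm corner posts, 436 mm tall, at the corners of the footprint. Four rails of 34 mm thickness and 148 mm height run between adjacent posts with their undersides at z = 248 mm, their outer faces flush with the outside of the frame (the two x-running rails run between the posts' inner faces; the two y-running rails run between the posts' inner faces). 13 slats, each 87 mm wide (x) and 16 mm thick, lie across the top of the two x-running rails, running the full 837 mm width of the frame in y; along x they sit between the end posts with a 54 mm gap after the −x posts and between neighbouring slats, leaving 63 mm before the +x posts.


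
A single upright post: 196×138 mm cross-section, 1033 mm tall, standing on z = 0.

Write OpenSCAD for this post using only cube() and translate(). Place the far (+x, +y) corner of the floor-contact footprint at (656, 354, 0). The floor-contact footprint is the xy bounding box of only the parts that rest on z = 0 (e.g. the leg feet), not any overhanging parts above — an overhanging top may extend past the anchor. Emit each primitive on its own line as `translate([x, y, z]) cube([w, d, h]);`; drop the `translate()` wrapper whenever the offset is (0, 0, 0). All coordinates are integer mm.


translate([460, 216, 0]) cube([196, 138, 1033]);


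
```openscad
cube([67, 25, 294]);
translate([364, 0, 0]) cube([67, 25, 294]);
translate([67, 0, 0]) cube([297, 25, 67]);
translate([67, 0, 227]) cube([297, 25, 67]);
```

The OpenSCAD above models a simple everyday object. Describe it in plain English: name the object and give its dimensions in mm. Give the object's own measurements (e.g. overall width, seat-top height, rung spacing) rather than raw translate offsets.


A rectangular picture frame lying in the x–z plane (depth along y). The opening is 297 mm wide (x) by 160 mm tall (z), surrounded by a border 67 mm wide on all four sides. The frame is 25 mm deep and is made of two full-height vertical stiles with two horizontal rails fitted between them.


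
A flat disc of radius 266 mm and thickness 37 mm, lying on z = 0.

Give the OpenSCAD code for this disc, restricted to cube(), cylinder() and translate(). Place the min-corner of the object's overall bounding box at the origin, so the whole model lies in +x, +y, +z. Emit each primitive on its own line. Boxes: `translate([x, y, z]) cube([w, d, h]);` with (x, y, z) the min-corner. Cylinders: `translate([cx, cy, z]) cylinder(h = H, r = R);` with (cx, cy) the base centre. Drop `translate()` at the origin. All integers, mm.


translate([266, 266, 0]) cylinder(h = 37, r = 266);


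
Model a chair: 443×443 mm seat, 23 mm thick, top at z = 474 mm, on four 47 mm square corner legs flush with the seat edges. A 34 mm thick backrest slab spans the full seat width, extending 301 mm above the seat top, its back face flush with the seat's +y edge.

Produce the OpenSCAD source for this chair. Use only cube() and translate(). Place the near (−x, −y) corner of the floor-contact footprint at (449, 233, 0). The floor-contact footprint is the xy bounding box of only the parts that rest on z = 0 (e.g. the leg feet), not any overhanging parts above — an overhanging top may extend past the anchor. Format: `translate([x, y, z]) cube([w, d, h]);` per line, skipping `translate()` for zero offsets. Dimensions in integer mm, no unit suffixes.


translate([449, 233, 451]) cube([443, 443, 23]);
translate([449, 233, 0]) cube([47, 47, 451]);
translate([845, 233, 0]) cube([47, 47, 451]);
translate([449, 629, 0]) cube([47, 47, 451]);
translate([845, 629, 0]) cube([47, 47, 451]);
translate([449, 642, 474]) cube([443, 34, 301]);


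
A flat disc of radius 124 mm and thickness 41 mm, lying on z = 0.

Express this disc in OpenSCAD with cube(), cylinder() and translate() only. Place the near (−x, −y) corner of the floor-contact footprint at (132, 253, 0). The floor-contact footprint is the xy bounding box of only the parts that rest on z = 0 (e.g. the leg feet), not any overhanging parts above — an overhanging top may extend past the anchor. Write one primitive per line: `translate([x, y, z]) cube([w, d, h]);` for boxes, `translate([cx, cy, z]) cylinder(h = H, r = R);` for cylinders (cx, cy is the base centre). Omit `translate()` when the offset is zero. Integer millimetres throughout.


translate([256, 377, 0]) cylinder(h = 41, r = 124);


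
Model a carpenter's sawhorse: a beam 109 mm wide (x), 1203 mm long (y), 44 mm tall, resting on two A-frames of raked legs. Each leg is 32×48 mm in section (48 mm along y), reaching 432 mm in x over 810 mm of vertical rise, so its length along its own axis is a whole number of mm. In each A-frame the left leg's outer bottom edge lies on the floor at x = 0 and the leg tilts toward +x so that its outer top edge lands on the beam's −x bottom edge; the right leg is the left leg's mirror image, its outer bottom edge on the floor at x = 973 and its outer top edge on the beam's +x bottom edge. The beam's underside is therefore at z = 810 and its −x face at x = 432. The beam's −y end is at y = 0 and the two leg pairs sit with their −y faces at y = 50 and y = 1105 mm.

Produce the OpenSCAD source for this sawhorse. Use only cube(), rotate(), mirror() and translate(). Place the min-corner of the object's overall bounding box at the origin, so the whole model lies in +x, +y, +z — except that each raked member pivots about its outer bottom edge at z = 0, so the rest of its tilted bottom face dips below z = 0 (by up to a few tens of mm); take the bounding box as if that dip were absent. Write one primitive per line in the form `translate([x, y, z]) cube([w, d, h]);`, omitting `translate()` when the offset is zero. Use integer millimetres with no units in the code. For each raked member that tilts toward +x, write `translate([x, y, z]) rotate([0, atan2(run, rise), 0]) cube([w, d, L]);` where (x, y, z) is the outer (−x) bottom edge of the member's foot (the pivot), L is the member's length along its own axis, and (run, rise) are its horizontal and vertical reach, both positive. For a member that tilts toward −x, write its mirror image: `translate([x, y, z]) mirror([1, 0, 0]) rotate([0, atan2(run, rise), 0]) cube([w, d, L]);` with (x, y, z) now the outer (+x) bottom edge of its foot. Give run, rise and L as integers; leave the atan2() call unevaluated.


translate([432, 0, 810]) cube([109, 1203, 44]);
translate([0, 50, 0]) rotate([0, atan2(432, 810), 0]) cube([32, 48, 918]);
translate([973, 50, 0]) mirror([1, 0, 0]) rotate([0, atan2(432, 810), 0]) cube([32, 48, 918]);
translate([0, 1105, 0]) rotate([0, atan2(432, 810), 0]) cube([32, 48, 918]);
translate([973, 1105, 0]) mirror([1, 0, 0]) rotate([0, atan2(432, 810), 0]) cube([32, 48, 918]);


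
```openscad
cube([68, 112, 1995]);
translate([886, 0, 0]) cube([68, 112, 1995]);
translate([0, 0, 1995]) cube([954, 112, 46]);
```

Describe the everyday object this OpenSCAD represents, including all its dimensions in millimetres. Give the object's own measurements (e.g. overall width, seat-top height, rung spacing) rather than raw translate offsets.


A door frame. The clear opening is 818 mm wide and 1995 mm high. Two 68 mm wide jambs, 112 mm deep, stand either side of the opening from the floor to the top of the opening. A 46 mm thick head sits across the top of both jambs, spanning the full outside width of the frame.


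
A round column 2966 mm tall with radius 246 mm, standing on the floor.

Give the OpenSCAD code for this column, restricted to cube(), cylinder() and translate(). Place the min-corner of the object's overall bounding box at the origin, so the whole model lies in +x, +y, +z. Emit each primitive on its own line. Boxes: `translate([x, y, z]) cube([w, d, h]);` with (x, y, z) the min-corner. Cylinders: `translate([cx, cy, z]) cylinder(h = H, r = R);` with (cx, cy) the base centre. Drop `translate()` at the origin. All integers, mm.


translate([246, 246, 0]) cylinder(h = 2966, r = 246);


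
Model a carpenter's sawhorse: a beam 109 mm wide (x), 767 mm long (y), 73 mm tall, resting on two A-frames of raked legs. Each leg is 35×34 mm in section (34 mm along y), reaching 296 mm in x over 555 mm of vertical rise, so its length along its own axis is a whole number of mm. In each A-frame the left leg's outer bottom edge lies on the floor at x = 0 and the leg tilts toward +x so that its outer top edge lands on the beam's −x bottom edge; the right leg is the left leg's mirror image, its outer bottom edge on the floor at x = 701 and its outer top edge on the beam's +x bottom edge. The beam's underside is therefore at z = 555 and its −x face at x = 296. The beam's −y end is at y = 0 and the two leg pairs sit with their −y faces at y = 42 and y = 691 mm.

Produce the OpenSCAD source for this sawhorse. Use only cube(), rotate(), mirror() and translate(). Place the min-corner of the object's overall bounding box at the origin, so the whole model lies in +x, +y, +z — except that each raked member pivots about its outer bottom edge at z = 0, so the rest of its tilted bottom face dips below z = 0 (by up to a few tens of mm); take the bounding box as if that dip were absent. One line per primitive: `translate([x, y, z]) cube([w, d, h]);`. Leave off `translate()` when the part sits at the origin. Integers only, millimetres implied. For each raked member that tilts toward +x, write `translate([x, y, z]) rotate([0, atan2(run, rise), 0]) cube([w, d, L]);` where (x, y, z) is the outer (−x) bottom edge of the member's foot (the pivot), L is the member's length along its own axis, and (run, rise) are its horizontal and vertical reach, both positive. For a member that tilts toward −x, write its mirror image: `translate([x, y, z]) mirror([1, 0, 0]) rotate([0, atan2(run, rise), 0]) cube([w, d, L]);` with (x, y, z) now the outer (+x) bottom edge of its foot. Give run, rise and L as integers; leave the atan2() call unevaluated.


// leg length = √(296² + 555²) = 629
// right-leg outer foot x = 2·296 + 109 = 701
// beam min-corner = (296, 0, 555)
translate([296, 0, 555]) cube([109, 767, 73]);
translate([0, 42, 0]) rotate([0, atan2(296, 555), 0]) cube([35, 34, 629]);
translate([701, 42, 0]) mirror([1, 0, 0]) rotate([0, atan2(296, 555), 0]) cube([35, 34, 629]);
translate([0, 691, 0]) rotate([0, atan2(296, 555), 0]) cube([35, 34, 629]);
translate([701, 691, 0]) mirror([1, 0, 0]) rotate([0, atan2(296, 555), 0]) cube([35, 34, 629]);


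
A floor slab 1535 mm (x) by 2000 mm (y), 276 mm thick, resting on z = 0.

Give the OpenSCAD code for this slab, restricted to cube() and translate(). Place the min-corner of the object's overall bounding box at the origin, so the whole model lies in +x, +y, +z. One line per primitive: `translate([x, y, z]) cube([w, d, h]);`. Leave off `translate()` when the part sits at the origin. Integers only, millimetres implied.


cube([1535, 2000, 276]);


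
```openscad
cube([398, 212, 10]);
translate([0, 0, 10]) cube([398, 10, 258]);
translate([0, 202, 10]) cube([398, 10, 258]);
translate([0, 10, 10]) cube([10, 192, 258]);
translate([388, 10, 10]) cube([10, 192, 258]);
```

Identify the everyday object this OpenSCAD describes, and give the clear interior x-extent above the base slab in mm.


An open box. The internal width is 378 mm.

A 398×212 base slab with four walls standing on it — an open box. The base is 398 mm wide and the walls are 10 mm thick, so the internal width is 398 − 2 × 10 = 378 mm.


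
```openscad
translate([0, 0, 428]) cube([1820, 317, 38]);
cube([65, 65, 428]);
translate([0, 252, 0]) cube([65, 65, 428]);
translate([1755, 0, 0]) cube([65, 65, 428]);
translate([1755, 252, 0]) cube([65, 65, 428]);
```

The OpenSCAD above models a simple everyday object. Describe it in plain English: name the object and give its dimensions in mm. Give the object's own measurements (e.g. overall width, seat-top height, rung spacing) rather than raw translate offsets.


A long wooden bench with a 1820 mm (x) × 317 mm (y) seat, 38 mm thick, its top surface 466 mm above the floor. Four 65 mm square legs at the seat corners, flush with the edges, run from z = 0 to the seat underside.
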